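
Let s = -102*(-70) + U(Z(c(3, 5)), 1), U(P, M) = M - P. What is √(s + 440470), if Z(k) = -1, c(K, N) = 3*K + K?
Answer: 2*√111903 ≈ 669.04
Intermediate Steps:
c(K, N) = 4*K
U(P, M) = M - P
s = 7142 (s = -102*(-70) + (1 - 1*(-1)) = 7140 + (1 + 1) = 7140 + 2 = 7142)
√(s + 440470) = √(7142 + 440470) = √447612 = 2*√111903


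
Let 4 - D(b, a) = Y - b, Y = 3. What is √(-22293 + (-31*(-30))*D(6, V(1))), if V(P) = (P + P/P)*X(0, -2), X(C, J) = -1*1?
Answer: I*√15783 ≈ 125.63*I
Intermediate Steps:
X(C, J) = -1
V(P) = -1 - P (V(P) = (P + P/P)*(-1) = (P + 1)*(-1) = (1 + P)*(-1) = -1 - P)
D(b, a) = 1 + b (D(b, a) = 4 - (3 - b) = 4 + (-3 + b) = 1 + b)
√(-22293 + (-31*(-30))*D(6, V(1))) = √(-22293 + (-31*(-30))*(1 + 6)) = √(-22293 + 930*7) = √(-22293 + 6510) = √(-15783) = I*√15783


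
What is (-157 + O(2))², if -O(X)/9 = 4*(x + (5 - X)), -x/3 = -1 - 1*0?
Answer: 139129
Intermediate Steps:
x = 3 (x = -3*(-1 - 1*0) = -3*(-1 + 0) = -3*(-1) = 3)
O(X) = -288 + 36*X (O(X) = -36*(3 + (5 - X)) = -36*(8 - X) = -9*(32 - 4*X) = -288 + 36*X)
(-157 + O(2))² = (-157 + (-288 + 36*2))² = (-157 + (-288 + 72))² = (-157 - 216)² = (-373)² = 139129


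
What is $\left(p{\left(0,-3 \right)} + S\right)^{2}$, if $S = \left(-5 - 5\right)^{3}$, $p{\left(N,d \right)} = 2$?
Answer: $996004$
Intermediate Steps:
$S = -1000$ ($S = \left(-5 - 5\right)^{3} = \left(-10\right)^{3} = -1000$)
$\left(p{\left(0,-3 \right)} + S\right)^{2} = \left(2 - 1000\right)^{2} = \left(-998\right)^{2} = 996004$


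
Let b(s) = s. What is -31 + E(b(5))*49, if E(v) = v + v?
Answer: 459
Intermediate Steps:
E(v) = 2*v
-31 + E(b(5))*49 = -31 + (2*5)*49 = -31 + 10*49 = -31 + 490 = 459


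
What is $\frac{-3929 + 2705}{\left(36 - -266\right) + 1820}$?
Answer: $- \frac{612}{1061} \approx -0.57681$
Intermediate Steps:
$\frac{-3929 + 2705}{\left(36 - -266\right) + 1820} = - \frac{1224}{\left(36 + 266\right) + 1820} = - \frac{1224}{302 + 1820} = - \frac{1224}{2122} = \left(-1224\right) \frac{1}{2122} = - \frac{612}{1061}$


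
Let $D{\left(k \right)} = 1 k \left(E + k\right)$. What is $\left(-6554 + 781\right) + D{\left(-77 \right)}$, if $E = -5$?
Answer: $541$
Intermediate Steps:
$D{\left(k \right)} = k \left(-5 + k\right)$ ($D{\left(k \right)} = 1 k \left(-5 + k\right) = k \left(-5 + k\right)$)
$\left(-6554 + 781\right) + D{\left(-77 \right)} = \left(-6554 + 781\right) - 77 \left(-5 - 77\right) = -5773 - -6314 = -5773 + 6314 = 541$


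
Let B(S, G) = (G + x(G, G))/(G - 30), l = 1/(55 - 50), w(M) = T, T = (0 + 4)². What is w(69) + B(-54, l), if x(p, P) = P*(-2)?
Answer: 2385/149 ≈ 16.007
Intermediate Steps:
T = 16 (T = 4² = 16)
x(p, P) = -2*P
w(M) = 16
l = ⅕ (l = 1/5 = ⅕ ≈ 0.20000)
B(S, G) = -G/(-30 + G) (B(S, G) = (G - 2*G)/(G - 30) = (-G)/(-30 + G) = -G/(-30 + G))
w(69) + B(-54, l) = 16 - 1*⅕/(-30 + ⅕) = 16 - 1*⅕/(-149/5) = 16 - 1*⅕*(-5/149) = 16 + 1/149 = 2385/149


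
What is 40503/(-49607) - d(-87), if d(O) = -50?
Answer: 2439847/49607 ≈ 49.184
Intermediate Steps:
40503/(-49607) - d(-87) = 40503/(-49607) - 1*(-50) = 40503*(-1/49607) + 50 = -40503/49607 + 50 = 2439847/49607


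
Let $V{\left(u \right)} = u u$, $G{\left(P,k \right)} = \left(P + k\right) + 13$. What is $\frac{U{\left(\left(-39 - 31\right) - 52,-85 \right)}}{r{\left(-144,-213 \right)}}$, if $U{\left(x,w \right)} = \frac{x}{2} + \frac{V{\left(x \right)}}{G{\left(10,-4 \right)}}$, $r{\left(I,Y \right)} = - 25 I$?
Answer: $\frac{61}{304} \approx 0.20066$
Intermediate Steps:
$G{\left(P,k \right)} = 13 + P + k$
$V{\left(u \right)} = u^{2}$
$U{\left(x,w \right)} = \frac{x}{2} + \frac{x^{2}}{19}$ ($U{\left(x,w \right)} = \frac{x}{2} + \frac{x^{2}}{13 + 10 - 4} = x \frac{1}{2} + \frac{x^{2}}{19} = \frac{x}{2} + x^{2} \cdot \frac{1}{19} = \frac{x}{2} + \frac{x^{2}}{19}$)
$\frac{U{\left(\left(-39 - 31\right) - 52,-85 \right)}}{r{\left(-144,-213 \right)}} = \frac{\frac{1}{38} \left(\left(-39 - 31\right) - 52\right) \left(19 + 2 \left(\left(-39 - 31\right) - 52\right)\right)}{\left(-25\right) \left(-144\right)} = \frac{\frac{1}{38} \left(-70 - 52\right) \left(19 + 2 \left(-70 - 52\right)\right)}{3600} = \frac{1}{38} \left(-122\right) \left(19 + 2 \left(-122\right)\right) \frac{1}{3600} = \frac{1}{38} \left(-122\right) \left(19 - 244\right) \frac{1}{3600} = \frac{1}{38} \left(-122\right) \left(-225\right) \frac{1}{3600} = \frac{13725}{19} \cdot \frac{1}{3600} = \frac{61}{304}$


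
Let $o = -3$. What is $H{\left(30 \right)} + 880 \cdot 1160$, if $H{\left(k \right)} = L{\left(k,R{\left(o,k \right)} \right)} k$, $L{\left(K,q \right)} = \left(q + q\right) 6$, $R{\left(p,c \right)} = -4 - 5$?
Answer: $1017560$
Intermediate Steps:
$R{\left(p,c \right)} = -9$
$L{\left(K,q \right)} = 12 q$ ($L{\left(K,q \right)} = 2 q 6 = 12 q$)
$H{\left(k \right)} = - 108 k$ ($H{\left(k \right)} = 12 \left(-9\right) k = - 108 k$)
$H{\left(30 \right)} + 880 \cdot 1160 = \left(-108\right) 30 + 880 \cdot 1160 = -3240 + 1020800 = 1017560$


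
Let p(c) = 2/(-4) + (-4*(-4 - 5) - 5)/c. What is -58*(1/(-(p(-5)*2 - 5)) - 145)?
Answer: 386715/46 ≈ 8406.8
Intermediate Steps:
p(c) = -½ + 31/c (p(c) = 2*(-¼) + (-4*(-9) - 5)/c = -½ + (36 - 5)/c = -½ + 31/c)
-58*(1/(-(p(-5)*2 - 5)) - 145) = -58*(1/(-(((½)*(62 - 1*(-5))/(-5))*2 - 5)) - 145) = -58*(1/(-(((½)*(-⅕)*(62 + 5))*2 - 5)) - 145) = -58*(1/(-(((½)*(-⅕)*67)*2 - 5)) - 145) = -58*(1/(-(-67/10*2 - 5)) - 145) = -58*(1/(-(-67/5 - 5)) - 145) = -58*(1/(-1*(-92/5)) - 145) = -58*(1/(92/5) - 145) = -58*(5/92 - 145) = -58*(-13335/92) = 386715/46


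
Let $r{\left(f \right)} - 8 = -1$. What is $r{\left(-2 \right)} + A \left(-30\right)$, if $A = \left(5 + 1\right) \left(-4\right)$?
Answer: $727$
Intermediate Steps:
$A = -24$ ($A = 6 \left(-4\right) = -24$)
$r{\left(f \right)} = 7$ ($r{\left(f \right)} = 8 - 1 = 7$)
$r{\left(-2 \right)} + A \left(-30\right) = 7 - -720 = 7 + 720 = 727$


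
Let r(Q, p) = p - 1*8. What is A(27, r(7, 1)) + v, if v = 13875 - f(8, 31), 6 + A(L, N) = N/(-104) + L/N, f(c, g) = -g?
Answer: 10116441/728 ≈ 13896.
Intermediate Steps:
r(Q, p) = -8 + p (r(Q, p) = p - 8 = -8 + p)
A(L, N) = -6 - N/104 + L/N (A(L, N) = -6 + (N/(-104) + L/N) = -6 + (N*(-1/104) + L/N) = -6 + (-N/104 + L/N) = -6 - N/104 + L/N)
v = 13906 (v = 13875 - (-1)*31 = 13875 - 1*(-31) = 13875 + 31 = 13906)
A(27, r(7, 1)) + v = (-6 - (-8 + 1)/104 + 27/(-8 + 1)) + 13906 = (-6 - 1/104*(-7) + 27/(-7)) + 13906 = (-6 + 7/104 + 27*(-⅐)) + 13906 = (-6 + 7/104 - 27/7) + 13906 = -7127/728 + 13906 = 10116441/728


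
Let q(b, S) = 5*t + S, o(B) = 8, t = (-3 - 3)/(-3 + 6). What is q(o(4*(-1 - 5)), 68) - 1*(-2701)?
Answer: 2759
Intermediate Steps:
t = -2 (t = -6/3 = -6*1/3 = -2)
q(b, S) = -10 + S (q(b, S) = 5*(-2) + S = -10 + S)
q(o(4*(-1 - 5)), 68) - 1*(-2701) = (-10 + 68) - 1*(-2701) = 58 + 2701 = 2759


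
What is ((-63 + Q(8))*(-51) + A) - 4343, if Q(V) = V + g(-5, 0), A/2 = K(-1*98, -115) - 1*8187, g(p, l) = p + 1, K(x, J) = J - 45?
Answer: -18028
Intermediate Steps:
K(x, J) = -45 + J
g(p, l) = 1 + p
A = -16694 (A = 2*((-45 - 115) - 1*8187) = 2*(-160 - 8187) = 2*(-8347) = -16694)
Q(V) = -4 + V (Q(V) = V + (1 - 5) = V - 4 = -4 + V)
((-63 + Q(8))*(-51) + A) - 4343 = ((-63 + (-4 + 8))*(-51) - 16694) - 4343 = ((-63 + 4)*(-51) - 16694) - 4343 = (-59*(-51) - 16694) - 4343 = (3009 - 16694) - 4343 = -13685 - 4343 = -18028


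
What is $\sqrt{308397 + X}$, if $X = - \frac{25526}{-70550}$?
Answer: $\frac{\sqrt{15349869599518}}{7055} \approx 555.33$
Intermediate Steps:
$X = \frac{12763}{35275}$ ($X = \left(-25526\right) \left(- \frac{1}{70550}\right) = \frac{12763}{35275} \approx 0.36181$)
$\sqrt{308397 + X} = \sqrt{308397 + \frac{12763}{35275}} = \sqrt{\frac{10878716938}{35275}} = \frac{\sqrt{15349869599518}}{7055}$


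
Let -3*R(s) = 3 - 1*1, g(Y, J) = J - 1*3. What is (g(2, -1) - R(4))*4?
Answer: -40/3 ≈ -13.333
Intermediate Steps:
g(Y, J) = -3 + J (g(Y, J) = J - 3 = -3 + J)
R(s) = -2/3 (R(s) = -(3 - 1*1)/3 = -(3 - 1)/3 = -1/3*2 = -2/3)
(g(2, -1) - R(4))*4 = ((-3 - 1) - 1*(-2/3))*4 = (-4 + 2/3)*4 = -10/3*4 = -40/3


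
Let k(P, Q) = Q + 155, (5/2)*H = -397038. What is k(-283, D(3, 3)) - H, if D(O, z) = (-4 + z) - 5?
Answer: 794821/5 ≈ 1.5896e+5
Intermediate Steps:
D(O, z) = -9 + z
H = -794076/5 (H = (⅖)*(-397038) = -794076/5 ≈ -1.5882e+5)
k(P, Q) = 155 + Q
k(-283, D(3, 3)) - H = (155 + (-9 + 3)) - 1*(-794076/5) = (155 - 6) + 794076/5 = 149 + 794076/5 = 794821/5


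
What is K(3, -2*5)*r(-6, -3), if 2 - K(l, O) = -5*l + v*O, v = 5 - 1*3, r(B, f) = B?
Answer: -222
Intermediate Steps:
v = 2 (v = 5 - 3 = 2)
K(l, O) = 2 - 2*O + 5*l (K(l, O) = 2 - (-5*l + 2*O) = 2 + (-2*O + 5*l) = 2 - 2*O + 5*l)
K(3, -2*5)*r(-6, -3) = (2 - (-4)*5 + 5*3)*(-6) = (2 - 2*(-10) + 15)*(-6) = (2 + 20 + 15)*(-6) = 37*(-6) = -222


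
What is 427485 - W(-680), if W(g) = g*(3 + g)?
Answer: -32875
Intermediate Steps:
427485 - W(-680) = 427485 - (-680)*(3 - 680) = 427485 - (-680)*(-677) = 427485 - 1*460360 = 427485 - 460360 = -32875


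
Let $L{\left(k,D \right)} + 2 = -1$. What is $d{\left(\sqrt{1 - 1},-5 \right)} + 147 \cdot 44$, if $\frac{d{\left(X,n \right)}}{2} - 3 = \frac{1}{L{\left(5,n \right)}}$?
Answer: $\frac{19420}{3} \approx 6473.3$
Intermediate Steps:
$L{\left(k,D \right)} = -3$ ($L{\left(k,D \right)} = -2 - 1 = -3$)
$d{\left(X,n \right)} = \frac{16}{3}$ ($d{\left(X,n \right)} = 6 + \frac{2}{-3} = 6 + 2 \left(- \frac{1}{3}\right) = 6 - \frac{2}{3} = \frac{16}{3}$)
$d{\left(\sqrt{1 - 1},-5 \right)} + 147 \cdot 44 = \frac{16}{3} + 147 \cdot 44 = \frac{16}{3} + 6468 = \frac{19420}{3}$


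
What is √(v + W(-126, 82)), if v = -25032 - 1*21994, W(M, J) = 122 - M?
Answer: I*√46778 ≈ 216.28*I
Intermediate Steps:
v = -47026 (v = -25032 - 21994 = -47026)
√(v + W(-126, 82)) = √(-47026 + (122 - 1*(-126))) = √(-47026 + (122 + 126)) = √(-47026 + 248) = √(-46778) = I*√46778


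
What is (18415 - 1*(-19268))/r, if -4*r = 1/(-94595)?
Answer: 14258493540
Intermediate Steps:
r = 1/378380 (r = -¼/(-94595) = -¼*(-1/94595) = 1/378380 ≈ 2.6428e-6)
(18415 - 1*(-19268))/r = (18415 - 1*(-19268))/(1/378380) = (18415 + 19268)*378380 = 37683*378380 = 14258493540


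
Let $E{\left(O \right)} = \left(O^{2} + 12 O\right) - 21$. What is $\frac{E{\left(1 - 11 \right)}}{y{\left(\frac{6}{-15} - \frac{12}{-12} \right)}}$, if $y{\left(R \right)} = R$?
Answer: $- \frac{205}{3} \approx -68.333$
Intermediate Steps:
$E{\left(O \right)} = -21 + O^{2} + 12 O$
$\frac{E{\left(1 - 11 \right)}}{y{\left(\frac{6}{-15} - \frac{12}{-12} \right)}} = \frac{-21 + \left(1 - 11\right)^{2} + 12 \left(1 - 11\right)}{\frac{6}{-15} - \frac{12}{-12}} = \frac{-21 + \left(-10\right)^{2} + 12 \left(-10\right)}{6 \left(- \frac{1}{15}\right) - -1} = \frac{-21 + 100 - 120}{- \frac{2}{5} + 1} = - \frac{41}{\frac{3}{5}} = \left(-41\right) \frac{5}{3} = - \frac{205}{3}$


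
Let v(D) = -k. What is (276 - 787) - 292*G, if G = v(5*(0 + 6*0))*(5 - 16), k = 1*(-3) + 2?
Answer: 2701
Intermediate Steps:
k = -1 (k = -3 + 2 = -1)
v(D) = 1 (v(D) = -1*(-1) = 1)
G = -11 (G = 1*(5 - 16) = 1*(-11) = -11)
(276 - 787) - 292*G = (276 - 787) - 292*(-11) = -511 + 3212 = 2701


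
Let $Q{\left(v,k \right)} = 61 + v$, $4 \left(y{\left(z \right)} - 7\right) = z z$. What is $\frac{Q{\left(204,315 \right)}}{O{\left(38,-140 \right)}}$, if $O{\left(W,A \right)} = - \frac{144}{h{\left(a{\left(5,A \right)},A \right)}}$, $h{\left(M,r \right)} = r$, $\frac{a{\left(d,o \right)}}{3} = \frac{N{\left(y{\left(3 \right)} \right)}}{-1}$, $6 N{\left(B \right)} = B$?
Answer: $\frac{9275}{36} \approx 257.64$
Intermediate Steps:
$y{\left(z \right)} = 7 + \frac{z^{2}}{4}$ ($y{\left(z \right)} = 7 + \frac{z z}{4} = 7 + \frac{z^{2}}{4}$)
$N{\left(B \right)} = \frac{B}{6}$
$a{\left(d,o \right)} = - \frac{37}{8}$ ($a{\left(d,o \right)} = 3 \frac{\frac{1}{6} \left(7 + \frac{3^{2}}{4}\right)}{-1} = 3 \frac{7 + \frac{1}{4} \cdot 9}{6} \left(-1\right) = 3 \frac{7 + \frac{9}{4}}{6} \left(-1\right) = 3 \cdot \frac{1}{6} \cdot \frac{37}{4} \left(-1\right) = 3 \cdot \frac{37}{24} \left(-1\right) = 3 \left(- \frac{37}{24}\right) = - \frac{37}{8}$)
$O{\left(W,A \right)} = - \frac{144}{A}$
$\frac{Q{\left(204,315 \right)}}{O{\left(38,-140 \right)}} = \frac{61 + 204}{\left(-144\right) \frac{1}{-140}} = \frac{265}{\left(-144\right) \left(- \frac{1}{140}\right)} = \frac{265}{\frac{36}{35}} = 265 \cdot \frac{35}{36} = \frac{9275}{36}$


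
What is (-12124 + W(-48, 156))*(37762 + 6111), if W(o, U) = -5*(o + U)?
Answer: -555607672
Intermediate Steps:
W(o, U) = -5*U - 5*o (W(o, U) = -5*(U + o) = -5*U - 5*o)
(-12124 + W(-48, 156))*(37762 + 6111) = (-12124 + (-5*156 - 5*(-48)))*(37762 + 6111) = (-12124 + (-780 + 240))*43873 = (-12124 - 540)*43873 = -12664*43873 = -555607672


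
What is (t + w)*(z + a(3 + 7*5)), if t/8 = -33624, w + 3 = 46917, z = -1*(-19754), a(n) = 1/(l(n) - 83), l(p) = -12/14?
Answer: -2575125658098/587 ≈ -4.3869e+9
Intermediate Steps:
l(p) = -6/7 (l(p) = -12*1/14 = -6/7)
a(n) = -7/587 (a(n) = 1/(-6/7 - 83) = 1/(-587/7) = -7/587)
z = 19754
w = 46914 (w = -3 + 46917 = 46914)
t = -268992 (t = 8*(-33624) = -268992)
(t + w)*(z + a(3 + 7*5)) = (-268992 + 46914)*(19754 - 7/587) = -222078*11595591/587 = -2575125658098/587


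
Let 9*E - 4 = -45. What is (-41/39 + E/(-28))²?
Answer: 8473921/10732176 ≈ 0.78958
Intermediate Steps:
E = -41/9 (E = 4/9 + (⅑)*(-45) = 4/9 - 5 = -41/9 ≈ -4.5556)
(-41/39 + E/(-28))² = (-41/39 - 41/9/(-28))² = (-41*1/39 - 41/9*(-1/28))² = (-41/39 + 41/252)² = (-2911/3276)² = 8473921/10732176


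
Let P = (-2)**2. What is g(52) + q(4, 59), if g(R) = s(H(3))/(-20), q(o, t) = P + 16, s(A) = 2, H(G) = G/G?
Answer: 199/10 ≈ 19.900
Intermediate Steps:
H(G) = 1
P = 4
q(o, t) = 20 (q(o, t) = 4 + 16 = 20)
g(R) = -1/10 (g(R) = 2/(-20) = 2*(-1/20) = -1/10)
g(52) + q(4, 59) = -1/10 + 20 = 199/10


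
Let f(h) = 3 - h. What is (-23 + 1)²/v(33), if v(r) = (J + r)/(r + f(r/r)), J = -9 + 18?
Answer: 1210/3 ≈ 403.33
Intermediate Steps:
J = 9
v(r) = (9 + r)/(2 + r) (v(r) = (9 + r)/(r + (3 - r/r)) = (9 + r)/(r + (3 - 1*1)) = (9 + r)/(r + (3 - 1)) = (9 + r)/(r + 2) = (9 + r)/(2 + r))
(-23 + 1)²/v(33) = (-23 + 1)²/(((9 + 33)/(2 + 33))) = (-22)²/((42/35)) = 484/(((1/35)*42)) = 484/(6/5) = 484*(⅚) = 1210/3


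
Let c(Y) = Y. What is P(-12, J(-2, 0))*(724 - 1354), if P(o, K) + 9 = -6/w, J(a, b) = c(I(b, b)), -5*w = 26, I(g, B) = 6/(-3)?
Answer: 64260/13 ≈ 4943.1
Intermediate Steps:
I(g, B) = -2 (I(g, B) = 6*(-⅓) = -2)
w = -26/5 (w = -⅕*26 = -26/5 ≈ -5.2000)
J(a, b) = -2
P(o, K) = -102/13 (P(o, K) = -9 - 6/(-26/5) = -9 - 6*(-5/26) = -9 + 15/13 = -102/13)
P(-12, J(-2, 0))*(724 - 1354) = -102*(724 - 1354)/13 = -102/13*(-630) = 64260/13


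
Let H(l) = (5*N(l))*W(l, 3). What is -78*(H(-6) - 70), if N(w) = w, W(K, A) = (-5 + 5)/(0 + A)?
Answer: 5460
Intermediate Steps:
W(K, A) = 0 (W(K, A) = 0/A = 0)
H(l) = 0 (H(l) = (5*l)*0 = 0)
-78*(H(-6) - 70) = -78*(0 - 70) = -78*(-70) = 5460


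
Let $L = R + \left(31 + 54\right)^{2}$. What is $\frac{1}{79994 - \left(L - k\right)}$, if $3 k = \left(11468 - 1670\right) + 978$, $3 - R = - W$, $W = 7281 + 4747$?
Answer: $\frac{1}{64330} \approx 1.5545 \cdot 10^{-5}$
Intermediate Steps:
$W = 12028$
$R = 12031$ ($R = 3 - \left(-1\right) 12028 = 3 - -12028 = 3 + 12028 = 12031$)
$k = 3592$ ($k = \frac{\left(11468 - 1670\right) + 978}{3} = \frac{9798 + 978}{3} = \frac{1}{3} \cdot 10776 = 3592$)
$L = 19256$ ($L = 12031 + \left(31 + 54\right)^{2} = 12031 + 85^{2} = 12031 + 7225 = 19256$)
$\frac{1}{79994 - \left(L - k\right)} = \frac{1}{79994 + \left(3592 - 19256\right)} = \frac{1}{79994 - 15664} = \frac{1}{64330}$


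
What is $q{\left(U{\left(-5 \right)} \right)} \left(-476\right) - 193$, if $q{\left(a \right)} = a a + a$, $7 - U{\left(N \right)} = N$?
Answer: $-74449$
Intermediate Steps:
$U{\left(N \right)} = 7 - N$
$q{\left(a \right)} = a + a^{2}$ ($q{\left(a \right)} = a^{2} + a = a + a^{2}$)
$q{\left(U{\left(-5 \right)} \right)} \left(-476\right) - 193 = \left(7 - -5\right) \left(1 + \left(7 - -5\right)\right) \left(-476\right) - 193 = \left(7 + 5\right) \left(1 + \left(7 + 5\right)\right) \left(-476\right) - 193 = 12 \left(1 + 12\right) \left(-476\right) - 193 = 12 \cdot 13 \left(-476\right) - 193 = 156 \left(-476\right) - 193 = -74256 - 193 = -74449$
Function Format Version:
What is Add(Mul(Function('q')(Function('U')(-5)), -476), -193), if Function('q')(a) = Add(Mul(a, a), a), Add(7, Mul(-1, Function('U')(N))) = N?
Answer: -74449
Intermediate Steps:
Function('U')(N) = Add(7, Mul(-1, N))
Function('q')(a) = Add(a, Pow(a, 2)) (Function('q')(a) = Add(Pow(a, 2), a) = Add(a, Pow(a, 2)))
Add(Mul(Function('q')(Function('U')(-5)), -476), -193) = Add(Mul(Mul(Add(7, Mul(-1, -5)), Add(1, Add(7, Mul(-1, -5)))), -476), -193) = Add(Mul(Mul(Add(7, 5), Add(1, Add(7, 5))), -476), -193) = Add(Mul(Mul(12, Add(1, 12)), -476), -193) = Add(Mul(Mul(12, 13), -476), -193) = Add(Mul(156, -476), -193) = Add(-74256, -193) = -74449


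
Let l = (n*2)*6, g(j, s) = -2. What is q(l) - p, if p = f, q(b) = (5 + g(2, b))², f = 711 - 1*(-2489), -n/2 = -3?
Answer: -3191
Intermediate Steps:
n = 6 (n = -2*(-3) = 6)
f = 3200 (f = 711 + 2489 = 3200)
l = 72 (l = (6*2)*6 = 12*6 = 72)
q(b) = 9 (q(b) = (5 - 2)² = 3² = 9)
p = 3200
q(l) - p = 9 - 1*3200 = 9 - 3200 = -3191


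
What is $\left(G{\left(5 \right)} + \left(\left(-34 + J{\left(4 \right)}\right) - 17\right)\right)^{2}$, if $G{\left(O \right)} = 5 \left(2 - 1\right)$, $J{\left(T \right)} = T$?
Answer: $1764$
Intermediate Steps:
$G{\left(O \right)} = 5$ ($G{\left(O \right)} = 5 \cdot 1 = 5$)
$\left(G{\left(5 \right)} + \left(\left(-34 + J{\left(4 \right)}\right) - 17\right)\right)^{2} = \left(5 + \left(\left(-34 + 4\right) - 17\right)\right)^{2} = \left(5 - 47\right)^{2} = \left(-42\right)^{2} = 1764$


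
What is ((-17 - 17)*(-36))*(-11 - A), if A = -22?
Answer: 13464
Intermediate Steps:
((-17 - 17)*(-36))*(-11 - A) = ((-17 - 17)*(-36))*(-11 - 1*(-22)) = (-34*(-36))*(-11 + 22) = 1224*11 = 13464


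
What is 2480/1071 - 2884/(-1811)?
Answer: 7580044/1939581 ≈ 3.9081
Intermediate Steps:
2480/1071 - 2884/(-1811) = 2480*(1/1071) - 2884*(-1/1811) = 2480/1071 + 2884/1811 = 7580044/1939581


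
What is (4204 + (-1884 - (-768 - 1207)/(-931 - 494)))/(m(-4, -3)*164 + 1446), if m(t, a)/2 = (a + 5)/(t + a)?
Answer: 925127/539562 ≈ 1.7146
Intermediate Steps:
m(t, a) = 2*(5 + a)/(a + t) (m(t, a) = 2*((a + 5)/(t + a)) = 2*((5 + a)/(a + t)) = 2*(5 + a)/(a + t))
(4204 + (-1884 - (-768 - 1207)/(-931 - 494)))/(m(-4, -3)*164 + 1446) = (4204 + (-1884 - (-768 - 1207)/(-931 - 494)))/((2*(5 - 3)/(-3 - 4))*164 + 1446) = (4204 + (-1884 - (-1975)/(-1425)))/((2*2/(-7))*164 + 1446) = (4204 + (-1884 - (-1975)*(-1)/1425))/((2*(-⅐)*2)*164 + 1446) = (4204 + (-1884 - 1*79/57))/(-4/7*164 + 1446) = (4204 + (-1884 - 79/57))/(-656/7 + 1446) = (4204 - 107467/57)/(9466/7) = (132161/57)*(7/9466) = 925127/539562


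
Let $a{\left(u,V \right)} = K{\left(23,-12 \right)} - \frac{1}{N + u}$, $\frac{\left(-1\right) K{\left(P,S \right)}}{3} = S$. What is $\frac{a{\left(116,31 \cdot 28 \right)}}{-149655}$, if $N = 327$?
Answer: $- \frac{15947}{66297165} \approx -0.00024054$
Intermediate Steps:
$K{\left(P,S \right)} = - 3 S$
$a{\left(u,V \right)} = 36 - \frac{1}{327 + u}$ ($a{\left(u,V \right)} = \left(-3\right) \left(-12\right) - \frac{1}{327 + u} = 36 - \frac{1}{327 + u}$)
$\frac{a{\left(116,31 \cdot 28 \right)}}{-149655} = \frac{\frac{1}{327 + 116} \left(11771 + 36 \cdot 116\right)}{-149655} = \frac{11771 + 4176}{443} \left(- \frac{1}{149655}\right) = \frac{1}{443} \cdot 15947 \left(- \frac{1}{149655}\right) = \frac{15947}{443} \left(- \frac{1}{149655}\right) = - \frac{15947}{66297165}$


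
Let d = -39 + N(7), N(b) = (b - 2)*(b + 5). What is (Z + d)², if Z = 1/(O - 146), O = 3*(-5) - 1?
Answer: 11566801/26244 ≈ 440.74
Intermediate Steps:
O = -16 (O = -15 - 1 = -16)
N(b) = (-2 + b)*(5 + b)
d = 21 (d = -39 + (-10 + 7² + 3*7) = -39 + (-10 + 49 + 21) = -39 + 60 = 21)
Z = -1/162 (Z = 1/(-16 - 146) = 1/(-162) = -1/162 ≈ -0.0061728)
(Z + d)² = (-1/162 + 21)² = (3401/162)² = 11566801/26244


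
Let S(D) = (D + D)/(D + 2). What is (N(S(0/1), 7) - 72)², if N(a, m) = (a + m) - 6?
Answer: 5041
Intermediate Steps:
S(D) = 2*D/(2 + D) (S(D) = (2*D)/(2 + D) = 2*D/(2 + D))
N(a, m) = -6 + a + m
(N(S(0/1), 7) - 72)² = ((-6 + 2*(0/1)/(2 + 0/1) + 7) - 72)² = ((-6 + 2*(0*1)/(2 + 0*1) + 7) - 72)² = ((-6 + 2*0/(2 + 0) + 7) - 72)² = ((-6 + 2*0/2 + 7) - 72)² = ((-6 + 2*0*(½) + 7) - 72)² = ((-6 + 0 + 7) - 72)² = (1 - 72)² = (-71)² = 5041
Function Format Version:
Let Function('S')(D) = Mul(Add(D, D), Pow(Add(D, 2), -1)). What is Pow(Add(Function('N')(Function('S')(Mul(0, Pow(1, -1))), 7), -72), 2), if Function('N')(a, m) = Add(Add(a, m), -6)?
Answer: 5041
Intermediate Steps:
Function('S')(D) = Mul(2, D, Pow(Add(2, D), -1)) (Function('S')(D) = Mul(Mul(2, D), Pow(Add(2, D), -1)) = Mul(2, D, Pow(Add(2, D), -1)))
Function('N')(a, m) = Add(-6, a, m)
Pow(Add(Function('N')(Function('S')(Mul(0, Pow(1, -1))), 7), -72), 2) = Pow(Add(Add(-6, Mul(2, Mul(0, Pow(1, -1)), Pow(Add(2, Mul(0, Pow(1, -1))), -1)), 7), -72), 2) = Pow(Add(Add(-6, Mul(2, Mul(0, 1), Pow(Add(2, Mul(0, 1)), -1)), 7), -72), 2) = Pow(Add(Add(-6, Mul(2, 0, Pow(Add(2, 0), -1)), 7), -72), 2) = Pow(Add(Add(-6, Mul(2, 0, Pow(2, -1)), 7), -72), 2) = Pow(Add(Add(-6, Mul(2, 0, Rational(1, 2)), 7), -72), 2) = Pow(Add(Add(-6, 0, 7), -72), 2) = Pow(Add(1, -72), 2) = Pow(-71, 2) = 5041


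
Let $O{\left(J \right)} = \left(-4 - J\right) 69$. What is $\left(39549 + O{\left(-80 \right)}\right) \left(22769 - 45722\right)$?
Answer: $-1028133729$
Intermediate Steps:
$O{\left(J \right)} = -276 - 69 J$
$\left(39549 + O{\left(-80 \right)}\right) \left(22769 - 45722\right) = \left(39549 - -5244\right) \left(22769 - 45722\right) = \left(39549 + \left(-276 + 5520\right)\right) \left(-22953\right) = \left(39549 + 5244\right) \left(-22953\right) = 44793 \left(-22953\right) = -1028133729$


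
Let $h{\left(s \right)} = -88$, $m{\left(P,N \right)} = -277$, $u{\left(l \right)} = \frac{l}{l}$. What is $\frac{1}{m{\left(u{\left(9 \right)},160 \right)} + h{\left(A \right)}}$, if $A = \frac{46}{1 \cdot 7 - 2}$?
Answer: $- \frac{1}{365} \approx -0.0027397$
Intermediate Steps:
$u{\left(l \right)} = 1$
$A = \frac{46}{5}$ ($A = \frac{46}{7 - 2} = \frac{46}{5} \approx 9.2$)
$\frac{1}{m{\left(u{\left(9 \right)},160 \right)} + h{\left(A \right)}} = \frac{1}{-277 - 88} = \frac{1}{-365} = - \frac{1}{365}$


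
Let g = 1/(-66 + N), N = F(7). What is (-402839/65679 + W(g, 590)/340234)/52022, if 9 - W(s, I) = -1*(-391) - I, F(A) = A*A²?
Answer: -68522931547/581247759553746 ≈ -0.00011789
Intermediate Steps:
F(A) = A³
N = 343 (N = 7³ = 343)
g = 1/277 (g = 1/(-66 + 343) = 1/277 ≈ 0.0036101)
W(s, I) = -382 + I (W(s, I) = 9 - (-1*(-391) - I) = 9 - (391 - I) = 9 + (-391 + I) = -382 + I)
(-402839/65679 + W(g, 590)/340234)/52022 = (-402839/65679 + (-382 + 590)/340234)/52022 = (-402839*1/65679 + 208*(1/340234))*(1/52022) = (-402839/65679 + 104/170117)*(1/52022) = -68522931547/11173114443*1/52022 = -68522931547/581247759553746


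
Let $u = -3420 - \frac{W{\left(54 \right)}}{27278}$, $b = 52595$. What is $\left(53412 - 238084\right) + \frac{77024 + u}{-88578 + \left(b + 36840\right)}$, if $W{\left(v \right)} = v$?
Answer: $- \frac{2157557501727}{11688623} \approx -1.8459 \cdot 10^{5}$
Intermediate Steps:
$u = - \frac{46645407}{13639}$ ($u = -3420 - \frac{54}{27278} = -3420 - 54 \cdot \frac{1}{27278} = -3420 - \frac{27}{13639} = - \frac{46645407}{13639} \approx -3420.0$)
$\left(53412 - 238084\right) + \frac{77024 + u}{-88578 + \left(b + 36840\right)} = \left(53412 - 238084\right) + \frac{77024 - \frac{46645407}{13639}}{-88578 + \left(52595 + 36840\right)} = -184672 + \frac{1003884929}{13639 \left(-88578 + 89435\right)} = -184672 + \frac{1003884929}{13639 \cdot 857} = -184672 + \frac{1003884929}{13639} \cdot \frac{1}{857} = -184672 + \frac{1003884929}{11688623} = - \frac{2157557501727}{11688623}$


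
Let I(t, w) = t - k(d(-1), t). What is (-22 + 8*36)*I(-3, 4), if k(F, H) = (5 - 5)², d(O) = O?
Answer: -798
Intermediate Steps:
k(F, H) = 0 (k(F, H) = 0² = 0)
I(t, w) = t (I(t, w) = t - 1*0 = t + 0 = t)
(-22 + 8*36)*I(-3, 4) = (-22 + 8*36)*(-3) = (-22 + 288)*(-3) = 266*(-3) = -798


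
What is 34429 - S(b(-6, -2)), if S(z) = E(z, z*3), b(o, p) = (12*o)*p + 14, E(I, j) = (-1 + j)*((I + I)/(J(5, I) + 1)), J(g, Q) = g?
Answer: 28553/3 ≈ 9517.7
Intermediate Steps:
E(I, j) = I*(-1 + j)/3 (E(I, j) = (-1 + j)*((I + I)/(5 + 1)) = (-1 + j)*((2*I)/6) = (-1 + j)*((2*I)*(⅙)) = (-1 + j)*(I/3) = I*(-1 + j)/3)
b(o, p) = 14 + 12*o*p (b(o, p) = 12*o*p + 14 = 14 + 12*o*p)
S(z) = z*(-1 + 3*z)/3 (S(z) = z*(-1 + z*3)/3 = z*(-1 + 3*z)/3)
34429 - S(b(-6, -2)) = 34429 - (14 + 12*(-6)*(-2))*(-⅓ + (14 + 12*(-6)*(-2))) = 34429 - (14 + 144)*(-⅓ + (14 + 144)) = 34429 - 158*(-⅓ + 158) = 34429 - 158*473/3 = 34429 - 1*74734/3 = 34429 - 74734/3 = 28553/3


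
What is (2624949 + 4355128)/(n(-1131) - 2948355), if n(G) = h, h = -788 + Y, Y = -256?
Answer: -6980077/2949399 ≈ -2.3666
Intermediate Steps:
h = -1044 (h = -788 - 256 = -1044)
n(G) = -1044
(2624949 + 4355128)/(n(-1131) - 2948355) = (2624949 + 4355128)/(-1044 - 2948355) = 6980077/(-2949399) = 6980077*(-1/2949399) = -6980077/2949399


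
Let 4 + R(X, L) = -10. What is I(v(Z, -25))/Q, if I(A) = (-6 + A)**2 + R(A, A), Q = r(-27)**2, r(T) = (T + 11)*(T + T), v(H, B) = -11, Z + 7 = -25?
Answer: 275/746496 ≈ 0.00036839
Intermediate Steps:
Z = -32 (Z = -7 - 25 = -32)
R(X, L) = -14 (R(X, L) = -4 - 10 = -14)
r(T) = 2*T*(11 + T) (r(T) = (11 + T)*(2*T) = 2*T*(11 + T))
Q = 746496 (Q = (2*(-27)*(11 - 27))**2 = (2*(-27)*(-16))**2 = 864**2 = 746496)
I(A) = -14 + (-6 + A)**2 (I(A) = (-6 + A)**2 - 14 = -14 + (-6 + A)**2)
I(v(Z, -25))/Q = (-14 + (-6 - 11)**2)/746496 = (-14 + (-17)**2)*(1/746496) = (-14 + 289)*(1/746496) = 275*(1/746496) = 275/746496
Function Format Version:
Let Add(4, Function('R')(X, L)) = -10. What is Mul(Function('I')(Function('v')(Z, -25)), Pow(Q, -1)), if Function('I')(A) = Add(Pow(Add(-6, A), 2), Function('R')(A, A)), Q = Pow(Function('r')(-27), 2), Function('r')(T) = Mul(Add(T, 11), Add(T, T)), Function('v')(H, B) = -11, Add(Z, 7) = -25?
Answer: Rational(275, 746496) ≈ 0.00036839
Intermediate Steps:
Z = -32 (Z = Add(-7, -25) = -32)
Function('R')(X, L) = -14 (Function('R')(X, L) = Add(-4, -10) = -14)
Function('r')(T) = Mul(2, T, Add(11, T)) (Function('r')(T) = Mul(Add(11, T), Mul(2, T)) = Mul(2, T, Add(11, T)))
Q = 746496 (Q = Pow(Mul(2, -27, Add(11, -27)), 2) = Pow(Mul(2, -27, -16), 2) = Pow(864, 2) = 746496)
Function('I')(A) = Add(-14, Pow(Add(-6, A), 2)) (Function('I')(A) = Add(Pow(Add(-6, A), 2), -14) = Add(-14, Pow(Add(-6, A), 2)))
Mul(Function('I')(Function('v')(Z, -25)), Pow(Q, -1)) = Mul(Add(-14, Pow(Add(-6, -11), 2)), Pow(746496, -1)) = Mul(Add(-14, Pow(-17, 2)), Rational(1, 746496)) = Mul(Add(-14, 289), Rational(1, 746496)) = Mul(275, Rational(1, 746496)) = Rational(275, 746496)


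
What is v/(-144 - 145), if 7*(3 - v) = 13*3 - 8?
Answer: 10/2023 ≈ 0.0049432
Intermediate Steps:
v = -10/7 (v = 3 - (13*3 - 8)/7 = 3 - (39 - 8)/7 = 3 - ⅐*31 = 3 - 31/7 = -10/7 ≈ -1.4286)
v/(-144 - 145) = -10/(7*(-144 - 145)) = -10/7/(-289) = -10/7*(-1/289) = 10/2023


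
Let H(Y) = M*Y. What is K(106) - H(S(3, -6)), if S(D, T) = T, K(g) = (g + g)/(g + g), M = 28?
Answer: 169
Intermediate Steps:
K(g) = 1 (K(g) = (2*g)/((2*g)) = (2*g)*(1/(2*g)) = 1)
H(Y) = 28*Y
K(106) - H(S(3, -6)) = 1 - 28*(-6) = 1 - 1*(-168) = 1 + 168 = 169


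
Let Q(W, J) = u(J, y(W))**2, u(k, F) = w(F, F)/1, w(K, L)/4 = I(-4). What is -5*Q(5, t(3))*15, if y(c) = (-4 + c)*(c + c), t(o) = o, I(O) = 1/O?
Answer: -75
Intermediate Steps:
w(K, L) = -1 (w(K, L) = 4/(-4) = 4*(-1/4) = -1)
y(c) = 2*c*(-4 + c) (y(c) = (-4 + c)*(2*c) = 2*c*(-4 + c))
u(k, F) = -1 (u(k, F) = -1/1 = -1*1 = -1)
Q(W, J) = 1 (Q(W, J) = (-1)**2 = 1)
-5*Q(5, t(3))*15 = -5*1*15 = -5*15 = -75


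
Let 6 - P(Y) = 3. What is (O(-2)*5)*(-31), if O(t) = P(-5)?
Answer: -465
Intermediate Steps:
P(Y) = 3 (P(Y) = 6 - 1*3 = 6 - 3 = 3)
O(t) = 3
(O(-2)*5)*(-31) = (3*5)*(-31) = 15*(-31) = -465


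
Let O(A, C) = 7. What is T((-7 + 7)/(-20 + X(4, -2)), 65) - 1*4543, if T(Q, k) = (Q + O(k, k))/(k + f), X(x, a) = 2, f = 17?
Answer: -372519/82 ≈ -4542.9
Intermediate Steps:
T(Q, k) = (7 + Q)/(17 + k) (T(Q, k) = (Q + 7)/(k + 17) = (7 + Q)/(17 + k))
T((-7 + 7)/(-20 + X(4, -2)), 65) - 1*4543 = (7 + (-7 + 7)/(-20 + 2))/(17 + 65) - 1*4543 = (7 + 0/(-18))/82 - 4543 = (7 + 0*(-1/18))/82 - 4543 = (7 + 0)/82 - 4543 = (1/82)*7 - 4543 = 7/82 - 4543 = -372519/82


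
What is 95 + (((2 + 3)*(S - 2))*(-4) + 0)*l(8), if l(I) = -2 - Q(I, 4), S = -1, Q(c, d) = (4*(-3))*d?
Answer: 2855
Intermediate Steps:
Q(c, d) = -12*d
l(I) = 46 (l(I) = -2 - (-12)*4 = -2 - 1*(-48) = -2 + 48 = 46)
95 + (((2 + 3)*(S - 2))*(-4) + 0)*l(8) = 95 + (((2 + 3)*(-1 - 2))*(-4) + 0)*46 = 95 + ((5*(-3))*(-4) + 0)*46 = 95 + (-15*(-4) + 0)*46 = 95 + (60 + 0)*46 = 95 + 60*46 = 95 + 2760 = 2855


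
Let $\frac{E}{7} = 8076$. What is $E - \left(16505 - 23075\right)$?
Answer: $63102$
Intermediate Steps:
$E = 56532$ ($E = 7 \cdot 8076 = 56532$)
$E - \left(16505 - 23075\right) = 56532 - \left(16505 - 23075\right) = 56532 - -6570 = 56532 + 6570 = 63102$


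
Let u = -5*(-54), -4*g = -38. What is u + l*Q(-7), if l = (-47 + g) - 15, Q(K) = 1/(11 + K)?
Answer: 2055/8 ≈ 256.88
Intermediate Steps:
g = 19/2 (g = -1/4*(-38) = 19/2 ≈ 9.5000)
u = 270
l = -105/2 (l = (-47 + 19/2) - 15 = -75/2 - 15 = -105/2 ≈ -52.500)
u + l*Q(-7) = 270 - 105/(2*(11 - 7)) = 270 - 105/2/4 = 270 - 105/2*1/4 = 270 - 105/8 = 2055/8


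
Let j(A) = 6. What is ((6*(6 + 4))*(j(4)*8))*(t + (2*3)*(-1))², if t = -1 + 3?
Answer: 46080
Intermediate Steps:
t = 2
((6*(6 + 4))*(j(4)*8))*(t + (2*3)*(-1))² = ((6*(6 + 4))*(6*8))*(2 + (2*3)*(-1))² = ((6*10)*48)*(2 + 6*(-1))² = (60*48)*(2 - 6)² = 2880*(-4)² = 2880*16 = 46080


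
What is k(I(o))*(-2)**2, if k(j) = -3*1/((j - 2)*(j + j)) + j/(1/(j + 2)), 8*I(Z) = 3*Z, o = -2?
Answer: -293/44 ≈ -6.6591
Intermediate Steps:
I(Z) = 3*Z/8 (I(Z) = (3*Z)/8 = 3*Z/8)
k(j) = j*(2 + j) - 3/(2*j*(-2 + j)) (k(j) = -3*1/(2*j*(-2 + j)) + j/(1/(2 + j)) = -3*1/(2*j*(-2 + j)) + j*(2 + j) = -3/(2*j*(-2 + j)) + j*(2 + j) = j*(2 + j) - 3/(2*j*(-2 + j)))
k(I(o))*(-2)**2 = ((-3/2 + ((3/8)*(-2))**4 - 4*((3/8)*(-2))**2)/((((3/8)*(-2)))*(-2 + (3/8)*(-2))))*(-2)**2 = ((-3/2 + (-3/4)**4 - 4*(-3/4)**2)/((-3/4)*(-2 - 3/4)))*4 = -4*(-3/2 + 81/256 - 4*9/16)/(3*(-11/4))*4 = -4/3*(-4/11)*(-3/2 + 81/256 - 9/4)*4 = -4/3*(-4/11)*(-879/256)*4 = -293/176*4 = -293/44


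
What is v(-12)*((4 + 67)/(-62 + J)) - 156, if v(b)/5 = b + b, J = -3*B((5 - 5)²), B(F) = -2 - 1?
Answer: 252/53 ≈ 4.7547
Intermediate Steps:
B(F) = -3
J = 9 (J = -3*(-3) = 9)
v(b) = 10*b (v(b) = 5*(b + b) = 5*(2*b) = 10*b)
v(-12)*((4 + 67)/(-62 + J)) - 156 = (10*(-12))*((4 + 67)/(-62 + 9)) - 156 = -8520/(-53) - 156 = -8520*(-1)/53 - 156 = -120*(-71/53) - 156 = 8520/53 - 156 = 252/53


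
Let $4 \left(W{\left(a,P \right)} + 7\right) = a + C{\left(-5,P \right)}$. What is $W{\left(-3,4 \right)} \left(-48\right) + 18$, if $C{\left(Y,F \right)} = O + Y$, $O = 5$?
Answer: $390$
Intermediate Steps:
$C{\left(Y,F \right)} = 5 + Y$
$W{\left(a,P \right)} = -7 + \frac{a}{4}$ ($W{\left(a,P \right)} = -7 + \frac{a + \left(5 - 5\right)}{4} = -7 + \frac{a + 0}{4} = -7 + \frac{a}{4}$)
$W{\left(-3,4 \right)} \left(-48\right) + 18 = \left(-7 + \frac{1}{4} \left(-3\right)\right) \left(-48\right) + 18 = \left(-7 - \frac{3}{4}\right) \left(-48\right) + 18 = \left(- \frac{31}{4}\right) \left(-48\right) + 18 = 372 + 18 = 390$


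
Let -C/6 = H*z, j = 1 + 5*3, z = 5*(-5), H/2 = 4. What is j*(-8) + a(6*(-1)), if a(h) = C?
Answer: 1072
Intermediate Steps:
H = 8 (H = 2*4 = 8)
z = -25
j = 16 (j = 1 + 15 = 16)
C = 1200 (C = -48*(-25) = -6*(-200) = 1200)
a(h) = 1200
j*(-8) + a(6*(-1)) = 16*(-8) + 1200 = -128 + 1200 = 1072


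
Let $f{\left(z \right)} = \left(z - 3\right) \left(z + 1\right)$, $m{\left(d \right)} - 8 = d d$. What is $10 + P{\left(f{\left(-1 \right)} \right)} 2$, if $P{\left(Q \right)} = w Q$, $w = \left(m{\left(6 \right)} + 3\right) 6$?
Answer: $10$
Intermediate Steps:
$m{\left(d \right)} = 8 + d^{2}$ ($m{\left(d \right)} = 8 + d d = 8 + d^{2}$)
$w = 282$ ($w = \left(\left(8 + 6^{2}\right) + 3\right) 6 = \left(\left(8 + 36\right) + 3\right) 6 = \left(44 + 3\right) 6 = 47 \cdot 6 = 282$)
$f{\left(z \right)} = \left(1 + z\right) \left(-3 + z\right)$ ($f{\left(z \right)} = \left(-3 + z\right) \left(1 + z\right) = \left(1 + z\right) \left(-3 + z\right)$)
$P{\left(Q \right)} = 282 Q$
$10 + P{\left(f{\left(-1 \right)} \right)} 2 = 10 + 282 \left(-3 + \left(-1\right)^{2} - -2\right) 2 = 10 + 282 \left(-3 + 1 + 2\right) 2 = 10 + 282 \cdot 0 \cdot 2 = 10 + 0 \cdot 2 = 10 + 0 = 10$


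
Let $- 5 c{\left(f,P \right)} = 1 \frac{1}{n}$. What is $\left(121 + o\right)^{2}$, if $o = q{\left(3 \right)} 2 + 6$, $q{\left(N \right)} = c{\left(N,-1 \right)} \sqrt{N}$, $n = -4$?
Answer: $\frac{\left(1270 + \sqrt{3}\right)^{2}}{100} \approx 16173.0$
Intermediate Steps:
$c{\left(f,P \right)} = \frac{1}{20}$ ($c{\left(f,P \right)} = - \frac{1 \frac{1}{-4}}{5} = - \frac{1 \left(- \frac{1}{4}\right)}{5} = \left(- \frac{1}{5}\right) \left(- \frac{1}{4}\right) = \frac{1}{20}$)
$q{\left(N \right)} = \frac{\sqrt{N}}{20}$
$o = 6 + \frac{\sqrt{3}}{10}$ ($o = \frac{\sqrt{3}}{20} \cdot 2 + 6 = \frac{\sqrt{3}}{10} + 6 = 6 + \frac{\sqrt{3}}{10} \approx 6.1732$)
$\left(121 + o\right)^{2} = \left(121 + \left(6 + \frac{\sqrt{3}}{10}\right)\right)^{2} = \left(127 + \frac{\sqrt{3}}{10}\right)^{2}$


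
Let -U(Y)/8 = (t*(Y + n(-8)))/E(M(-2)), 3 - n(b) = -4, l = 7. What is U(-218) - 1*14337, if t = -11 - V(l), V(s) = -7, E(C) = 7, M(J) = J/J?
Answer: -107111/7 ≈ -15302.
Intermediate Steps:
M(J) = 1
n(b) = 7 (n(b) = 3 - 1*(-4) = 3 + 4 = 7)
t = -4 (t = -11 - 1*(-7) = -11 + 7 = -4)
U(Y) = 32 + 32*Y/7 (U(Y) = -8*(-4*(Y + 7))/7 = -8*(-4*(7 + Y))/7 = -8*(-28 - 4*Y)/7 = -8*(-4 - 4*Y/7) = 32 + 32*Y/7)
U(-218) - 1*14337 = (32 + (32/7)*(-218)) - 1*14337 = (32 - 6976/7) - 14337 = -6752/7 - 14337 = -107111/7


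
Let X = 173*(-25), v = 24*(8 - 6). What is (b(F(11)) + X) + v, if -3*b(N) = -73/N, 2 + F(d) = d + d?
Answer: -256547/60 ≈ -4275.8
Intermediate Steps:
F(d) = -2 + 2*d (F(d) = -2 + (d + d) = -2 + 2*d)
v = 48 (v = 24*2 = 48)
X = -4325
b(N) = 73/(3*N) (b(N) = -(-73)/(3*N) = 73/(3*N))
(b(F(11)) + X) + v = (73/(3*(-2 + 2*11)) - 4325) + 48 = (73/(3*(-2 + 22)) - 4325) + 48 = ((73/3)/20 - 4325) + 48 = ((73/3)*(1/20) - 4325) + 48 = (73/60 - 4325) + 48 = -259427/60 + 48 = -256547/60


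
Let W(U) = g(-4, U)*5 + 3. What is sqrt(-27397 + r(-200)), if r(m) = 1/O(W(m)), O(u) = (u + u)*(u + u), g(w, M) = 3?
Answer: I*sqrt(35506511)/36 ≈ 165.52*I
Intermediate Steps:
W(U) = 18 (W(U) = 3*5 + 3 = 15 + 3 = 18)
O(u) = 4*u**2 (O(u) = (2*u)*(2*u) = 4*u**2)
r(m) = 1/1296 (r(m) = 1/(4*18**2) = 1/(4*324) = 1/1296)
sqrt(-27397 + r(-200)) = sqrt(-27397 + 1/1296) = sqrt(-35506511/1296) = I*sqrt(35506511)/36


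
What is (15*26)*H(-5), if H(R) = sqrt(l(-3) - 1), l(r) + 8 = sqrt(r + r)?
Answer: 390*sqrt(-9 + I*sqrt(6)) ≈ 157.79 + 1180.6*I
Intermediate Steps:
l(r) = -8 + sqrt(2)*sqrt(r) (l(r) = -8 + sqrt(r + r) = -8 + sqrt(2*r) = -8 + sqrt(2)*sqrt(r))
H(R) = sqrt(-9 + I*sqrt(6)) (H(R) = sqrt((-8 + sqrt(2)*sqrt(-3)) - 1) = sqrt((-8 + sqrt(2)*(I*sqrt(3))) - 1) = sqrt((-8 + I*sqrt(6)) - 1) = sqrt(-9 + I*sqrt(6)))
(15*26)*H(-5) = (15*26)*sqrt(-9 + I*sqrt(6)) = 390*sqrt(-9 + I*sqrt(6))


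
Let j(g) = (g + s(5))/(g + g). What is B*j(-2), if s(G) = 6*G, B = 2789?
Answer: -19523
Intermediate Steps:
j(g) = (30 + g)/(2*g) (j(g) = (g + 6*5)/(g + g) = (g + 30)/((2*g)) = (30 + g)*(1/(2*g)) = (30 + g)/(2*g))
B*j(-2) = 2789*((1/2)*(30 - 2)/(-2)) = 2789*((1/2)*(-1/2)*28) = 2789*(-7) = -19523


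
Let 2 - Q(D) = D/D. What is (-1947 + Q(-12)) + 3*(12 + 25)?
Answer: -1835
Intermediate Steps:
Q(D) = 1 (Q(D) = 2 - D/D = 2 - 1*1 = 2 - 1 = 1)
(-1947 + Q(-12)) + 3*(12 + 25) = (-1947 + 1) + 3*(12 + 25) = -1946 + 3*37 = -1946 + 111 = -1835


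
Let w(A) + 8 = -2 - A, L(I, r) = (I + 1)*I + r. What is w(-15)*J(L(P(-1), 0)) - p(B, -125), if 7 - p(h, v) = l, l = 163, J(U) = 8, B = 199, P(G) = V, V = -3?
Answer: 196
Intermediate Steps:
P(G) = -3
L(I, r) = r + I*(1 + I) (L(I, r) = (1 + I)*I + r = I*(1 + I) + r = r + I*(1 + I))
w(A) = -10 - A (w(A) = -8 + (-2 - A) = -10 - A)
p(h, v) = -156 (p(h, v) = 7 - 1*163 = 7 - 163 = -156)
w(-15)*J(L(P(-1), 0)) - p(B, -125) = (-10 - 1*(-15))*8 - 1*(-156) = (-10 + 15)*8 + 156 = 5*8 + 156 = 40 + 156 = 196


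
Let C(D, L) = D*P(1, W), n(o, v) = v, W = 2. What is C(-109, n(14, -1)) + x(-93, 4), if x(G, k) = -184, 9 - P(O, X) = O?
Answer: -1056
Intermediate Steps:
P(O, X) = 9 - O
C(D, L) = 8*D (C(D, L) = D*(9 - 1*1) = D*(9 - 1) = D*8 = 8*D)
C(-109, n(14, -1)) + x(-93, 4) = 8*(-109) - 184 = -872 - 184 = -1056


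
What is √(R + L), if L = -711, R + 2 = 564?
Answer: I*√149 ≈ 12.207*I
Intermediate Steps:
R = 562 (R = -2 + 564 = 562)
√(R + L) = √(562 - 711) = √(-149) = I*√149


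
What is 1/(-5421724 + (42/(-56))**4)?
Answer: -256/1387961263 ≈ -1.8444e-7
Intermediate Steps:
1/(-5421724 + (42/(-56))**4) = 1/(-5421724 + (42*(-1/56))**4) = 1/(-5421724 + (-3/4)**4) = 1/(-5421724 + 81/256) = 1/(-1387961263/256) = -256/1387961263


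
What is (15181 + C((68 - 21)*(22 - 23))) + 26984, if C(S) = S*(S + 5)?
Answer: 44139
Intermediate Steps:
C(S) = S*(5 + S)
(15181 + C((68 - 21)*(22 - 23))) + 26984 = (15181 + ((68 - 21)*(22 - 23))*(5 + (68 - 21)*(22 - 23))) + 26984 = (15181 + (47*(-1))*(5 + 47*(-1))) + 26984 = (15181 - 47*(5 - 47)) + 26984 = (15181 - 47*(-42)) + 26984 = (15181 + 1974) + 26984 = 17155 + 26984 = 44139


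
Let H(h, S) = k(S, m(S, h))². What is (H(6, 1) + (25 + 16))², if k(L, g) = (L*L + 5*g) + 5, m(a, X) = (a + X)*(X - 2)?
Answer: 456121449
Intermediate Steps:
m(a, X) = (-2 + X)*(X + a) (m(a, X) = (X + a)*(-2 + X) = (-2 + X)*(X + a))
k(L, g) = 5 + L² + 5*g (k(L, g) = (L² + 5*g) + 5 = 5 + L² + 5*g)
H(h, S) = (5 + S² - 10*S - 10*h + 5*h² + 5*S*h)² (H(h, S) = (5 + S² + 5*(h² - 2*h - 2*S + h*S))² = (5 + S² + 5*(h² - 2*h - 2*S + S*h))² = (5 + S² + 5*(h² - 2*S - 2*h + S*h))² = (5 + S² + (-10*S - 10*h + 5*h² + 5*S*h))² = (5 + S² - 10*S - 10*h + 5*h² + 5*S*h)²)
(H(6, 1) + (25 + 16))² = ((5 + 1² - 10*1 - 10*6 + 5*6² + 5*1*6)² + (25 + 16))² = ((5 + 1 - 10 - 60 + 5*36 + 30)² + 41)² = ((5 + 1 - 10 - 60 + 180 + 30)² + 41)² = (146² + 41)² = (21316 + 41)² = 21357² = 456121449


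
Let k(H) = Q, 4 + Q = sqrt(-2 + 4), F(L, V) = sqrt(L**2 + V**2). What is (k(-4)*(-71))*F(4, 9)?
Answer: 71*sqrt(97)*(4 - sqrt(2)) ≈ 1808.2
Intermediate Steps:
Q = -4 + sqrt(2) (Q = -4 + sqrt(-2 + 4) = -4 + sqrt(2) ≈ -2.5858)
k(H) = -4 + sqrt(2)
(k(-4)*(-71))*F(4, 9) = ((-4 + sqrt(2))*(-71))*sqrt(4**2 + 9**2) = (284 - 71*sqrt(2))*sqrt(16 + 81) = (284 - 71*sqrt(2))*sqrt(97) = sqrt(97)*(284 - 71*sqrt(2))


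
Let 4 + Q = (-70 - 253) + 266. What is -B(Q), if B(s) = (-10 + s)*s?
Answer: -4331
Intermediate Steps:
Q = -61 (Q = -4 + ((-70 - 253) + 266) = -4 + (-323 + 266) = -4 - 57 = -61)
B(s) = s*(-10 + s)
-B(Q) = -(-61)*(-10 - 61) = -(-61)*(-71) = -1*4331 = -4331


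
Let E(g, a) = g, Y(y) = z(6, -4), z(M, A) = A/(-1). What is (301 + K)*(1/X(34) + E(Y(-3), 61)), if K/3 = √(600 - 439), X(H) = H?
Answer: 41237/34 + 411*√161/34 ≈ 1366.2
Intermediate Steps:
z(M, A) = -A (z(M, A) = A*(-1) = -A)
Y(y) = 4 (Y(y) = -1*(-4) = 4)
K = 3*√161 (K = 3*√(600 - 439) = 3*√161 ≈ 38.066)
(301 + K)*(1/X(34) + E(Y(-3), 61)) = (301 + 3*√161)*(1/34 + 4) = (301 + 3*√161)*(137/34) = 41237/34 + 411*√161/34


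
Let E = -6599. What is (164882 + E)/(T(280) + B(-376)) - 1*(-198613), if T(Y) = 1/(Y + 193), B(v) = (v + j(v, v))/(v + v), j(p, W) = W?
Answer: 56336807/158 ≈ 3.5656e+5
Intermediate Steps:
B(v) = 1 (B(v) = (v + v)/(v + v) = (2*v)/((2*v)) = (2*v)*(1/(2*v)) = 1)
T(Y) = 1/(193 + Y)
(164882 + E)/(T(280) + B(-376)) - 1*(-198613) = (164882 - 6599)/(1/(193 + 280) + 1) - 1*(-198613) = 158283/(1/473 + 1) + 198613 = 158283/(474/473) + 198613 = 158283*(473/474) + 198613 = 24955953/158 + 198613 = 56336807/158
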